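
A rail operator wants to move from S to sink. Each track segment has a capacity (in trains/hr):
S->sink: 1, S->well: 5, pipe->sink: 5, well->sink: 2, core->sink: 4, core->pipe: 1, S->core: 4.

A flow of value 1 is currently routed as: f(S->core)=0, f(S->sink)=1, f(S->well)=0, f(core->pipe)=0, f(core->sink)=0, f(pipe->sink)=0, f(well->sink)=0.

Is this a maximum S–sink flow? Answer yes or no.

Residual path S->core->sink has bottleneck 4 > 0.
Pushing 4 along it raises the flow to 5, so the given flow is not maximum.

No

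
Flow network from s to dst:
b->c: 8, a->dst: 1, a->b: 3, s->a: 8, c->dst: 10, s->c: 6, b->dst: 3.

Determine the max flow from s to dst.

10

Augment s->a->dst: bottleneck 1. Total 1.
Augment s->c->dst: bottleneck 6. Total 7.
Augment s->a->b->dst: bottleneck 3. Total 10.
No augmenting path remains in the residual graph.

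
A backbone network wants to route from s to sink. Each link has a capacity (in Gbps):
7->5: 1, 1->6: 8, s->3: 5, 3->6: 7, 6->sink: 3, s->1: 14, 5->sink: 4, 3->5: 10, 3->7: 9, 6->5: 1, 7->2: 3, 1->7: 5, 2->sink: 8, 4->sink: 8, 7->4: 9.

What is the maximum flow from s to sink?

Augment s->3->6->sink: bottleneck 3. Total 3.
Augment s->3->5->sink: bottleneck 2. Total 5.
Augment s->1->7->5->sink: bottleneck 1. Total 6.
Augment s->1->7->4->sink: bottleneck 4. Total 10.
Augment s->1->6->5->sink: bottleneck 1. Total 11.
Augment s->1->6->3->7->4->sink: bottleneck 3. Total 14.
No augmenting path remains in the residual graph.

14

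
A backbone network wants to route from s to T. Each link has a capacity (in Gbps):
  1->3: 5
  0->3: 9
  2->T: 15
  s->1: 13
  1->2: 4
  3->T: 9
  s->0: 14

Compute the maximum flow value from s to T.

13

Augment s->1->2->T: bottleneck 4. Total 4.
Augment s->1->3->T: bottleneck 5. Total 9.
Augment s->0->3->T: bottleneck 4. Total 13.
No augmenting path remains in the residual graph.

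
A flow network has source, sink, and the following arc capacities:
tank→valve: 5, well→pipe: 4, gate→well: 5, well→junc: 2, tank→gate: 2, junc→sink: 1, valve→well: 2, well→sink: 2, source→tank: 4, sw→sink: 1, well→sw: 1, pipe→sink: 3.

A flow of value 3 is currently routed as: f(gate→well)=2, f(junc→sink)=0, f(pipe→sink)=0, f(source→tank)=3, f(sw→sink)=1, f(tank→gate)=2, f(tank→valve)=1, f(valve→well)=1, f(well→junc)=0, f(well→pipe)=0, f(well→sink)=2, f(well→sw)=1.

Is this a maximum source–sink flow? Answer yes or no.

No

Residual path source→tank→valve→well→junc→sink has bottleneck 1 > 0.
Pushing 1 along it raises the flow to 4, so the given flow is not maximum.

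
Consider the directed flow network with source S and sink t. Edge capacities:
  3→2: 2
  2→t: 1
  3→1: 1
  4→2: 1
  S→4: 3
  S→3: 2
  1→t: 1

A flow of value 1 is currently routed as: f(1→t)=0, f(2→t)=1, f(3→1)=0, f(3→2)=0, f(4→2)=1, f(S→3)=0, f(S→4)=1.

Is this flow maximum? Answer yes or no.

Residual path S→3→1→t has bottleneck 1 > 0.
Pushing 1 along it raises the flow to 2, so the given flow is not maximum.

No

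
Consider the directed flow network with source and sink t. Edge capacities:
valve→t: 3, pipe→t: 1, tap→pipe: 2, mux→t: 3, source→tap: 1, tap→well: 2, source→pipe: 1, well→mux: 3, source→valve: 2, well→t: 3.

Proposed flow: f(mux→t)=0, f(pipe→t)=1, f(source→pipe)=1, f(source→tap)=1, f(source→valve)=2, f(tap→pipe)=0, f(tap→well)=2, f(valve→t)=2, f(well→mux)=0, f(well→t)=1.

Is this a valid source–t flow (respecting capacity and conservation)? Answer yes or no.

No

Conservation fails at tap: inflow 1 ≠ outflow 2.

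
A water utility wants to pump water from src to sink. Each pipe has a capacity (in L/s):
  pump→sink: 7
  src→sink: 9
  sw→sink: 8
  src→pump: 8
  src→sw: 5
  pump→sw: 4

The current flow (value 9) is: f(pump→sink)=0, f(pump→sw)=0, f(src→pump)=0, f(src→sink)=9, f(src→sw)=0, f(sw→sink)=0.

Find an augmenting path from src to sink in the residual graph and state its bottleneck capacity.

src→pump→sink, bottleneck 7

Residual along src→pump→sink: src→pump: 8, pump→sink: 7.
Bottleneck = min = 7.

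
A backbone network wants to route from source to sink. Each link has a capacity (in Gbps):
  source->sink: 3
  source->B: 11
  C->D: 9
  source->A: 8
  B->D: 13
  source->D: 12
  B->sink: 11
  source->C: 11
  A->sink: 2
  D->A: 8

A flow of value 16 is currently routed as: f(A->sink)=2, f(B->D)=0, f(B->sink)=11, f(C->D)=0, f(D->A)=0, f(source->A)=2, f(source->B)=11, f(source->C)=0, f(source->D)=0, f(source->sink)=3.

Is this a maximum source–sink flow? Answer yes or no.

Residual reachable from source: {A, C, D, source}; sink is not reachable.
Saturated cut: source->B, source->sink, A->sink with total capacity 16 = current flow value. Flow is maximum.

Yes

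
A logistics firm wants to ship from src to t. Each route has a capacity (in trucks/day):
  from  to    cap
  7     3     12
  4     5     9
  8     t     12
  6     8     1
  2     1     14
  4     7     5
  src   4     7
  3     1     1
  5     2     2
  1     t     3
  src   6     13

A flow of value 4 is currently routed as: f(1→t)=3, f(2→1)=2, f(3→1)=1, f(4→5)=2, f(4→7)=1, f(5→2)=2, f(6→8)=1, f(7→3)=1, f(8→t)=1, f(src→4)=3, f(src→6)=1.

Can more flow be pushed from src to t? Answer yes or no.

Residual reachable from src: {3, 4, 5, 6, 7, src}; t is not reachable.
Saturated cut: 5→2, 3→1, 6→8 with total capacity 4 = current flow value. Flow is maximum.

No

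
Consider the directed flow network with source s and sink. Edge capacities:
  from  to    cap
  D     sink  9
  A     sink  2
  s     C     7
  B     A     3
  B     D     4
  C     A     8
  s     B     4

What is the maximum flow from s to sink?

6

Augment s->B->D->sink: bottleneck 4. Total 4.
Augment s->C->A->sink: bottleneck 2. Total 6.
No augmenting path remains in the residual graph.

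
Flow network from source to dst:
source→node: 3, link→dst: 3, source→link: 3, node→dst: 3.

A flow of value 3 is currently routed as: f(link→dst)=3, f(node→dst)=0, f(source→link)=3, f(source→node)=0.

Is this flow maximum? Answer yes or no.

No

Residual path source→node→dst has bottleneck 3 > 0.
Pushing 3 along it raises the flow to 6, so the given flow is not maximum.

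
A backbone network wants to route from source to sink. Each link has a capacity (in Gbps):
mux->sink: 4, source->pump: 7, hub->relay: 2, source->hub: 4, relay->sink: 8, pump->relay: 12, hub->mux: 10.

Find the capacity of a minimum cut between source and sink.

11

Max flow = 11 (via 2 augmenting paths).
In the residual at optimum, the set reachable from source is {source}.
Cut edges: source->hub (cap 4), source->pump (cap 7). Sum = 11.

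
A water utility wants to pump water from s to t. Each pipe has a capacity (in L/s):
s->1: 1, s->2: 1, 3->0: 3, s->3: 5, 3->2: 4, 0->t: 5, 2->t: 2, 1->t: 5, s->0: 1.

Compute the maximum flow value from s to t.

7

Augment s->0->t: bottleneck 1. Total 1.
Augment s->2->t: bottleneck 1. Total 2.
Augment s->1->t: bottleneck 1. Total 3.
Augment s->3->0->t: bottleneck 3. Total 6.
Augment s->3->2->t: bottleneck 1. Total 7.
No augmenting path remains in the residual graph.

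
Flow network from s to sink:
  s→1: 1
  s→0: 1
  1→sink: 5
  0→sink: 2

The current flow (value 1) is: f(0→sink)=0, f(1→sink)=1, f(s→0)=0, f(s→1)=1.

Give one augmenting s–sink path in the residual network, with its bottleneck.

s→0→sink, bottleneck 1

Residual along s→0→sink: s→0: 1, 0→sink: 2.
Bottleneck = min = 1.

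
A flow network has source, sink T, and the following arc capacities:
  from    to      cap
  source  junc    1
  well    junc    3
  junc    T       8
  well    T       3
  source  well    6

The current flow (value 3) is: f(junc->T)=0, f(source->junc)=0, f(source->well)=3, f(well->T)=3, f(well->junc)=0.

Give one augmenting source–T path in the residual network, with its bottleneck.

Residual along source->junc->T: source->junc: 1, junc->T: 8.
Bottleneck = min = 1.

source->junc->T, bottleneck 1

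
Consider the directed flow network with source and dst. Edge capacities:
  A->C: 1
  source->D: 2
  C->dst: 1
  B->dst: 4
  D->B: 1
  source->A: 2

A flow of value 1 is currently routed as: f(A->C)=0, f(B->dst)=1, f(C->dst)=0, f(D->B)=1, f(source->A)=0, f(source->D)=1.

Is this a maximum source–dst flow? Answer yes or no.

Residual path source->A->C->dst has bottleneck 1 > 0.
Pushing 1 along it raises the flow to 2, so the given flow is not maximum.

No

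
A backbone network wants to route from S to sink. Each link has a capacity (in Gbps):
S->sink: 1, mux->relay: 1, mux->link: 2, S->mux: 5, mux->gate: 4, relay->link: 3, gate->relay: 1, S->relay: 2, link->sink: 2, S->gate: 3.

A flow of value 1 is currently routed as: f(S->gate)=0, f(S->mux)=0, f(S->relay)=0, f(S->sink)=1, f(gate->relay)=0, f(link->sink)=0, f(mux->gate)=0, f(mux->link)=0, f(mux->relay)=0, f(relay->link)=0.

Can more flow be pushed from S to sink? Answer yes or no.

Residual path S->mux->link->sink has bottleneck 2 > 0.
Pushing 2 along it raises the flow to 3, so the given flow is not maximum.

Yes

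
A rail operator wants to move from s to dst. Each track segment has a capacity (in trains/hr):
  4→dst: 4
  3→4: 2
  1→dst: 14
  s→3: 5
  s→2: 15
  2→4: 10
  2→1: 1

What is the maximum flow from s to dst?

5

Augment s→2→1→dst: bottleneck 1. Total 1.
Augment s→2→4→dst: bottleneck 4. Total 5.
No augmenting path remains in the residual graph.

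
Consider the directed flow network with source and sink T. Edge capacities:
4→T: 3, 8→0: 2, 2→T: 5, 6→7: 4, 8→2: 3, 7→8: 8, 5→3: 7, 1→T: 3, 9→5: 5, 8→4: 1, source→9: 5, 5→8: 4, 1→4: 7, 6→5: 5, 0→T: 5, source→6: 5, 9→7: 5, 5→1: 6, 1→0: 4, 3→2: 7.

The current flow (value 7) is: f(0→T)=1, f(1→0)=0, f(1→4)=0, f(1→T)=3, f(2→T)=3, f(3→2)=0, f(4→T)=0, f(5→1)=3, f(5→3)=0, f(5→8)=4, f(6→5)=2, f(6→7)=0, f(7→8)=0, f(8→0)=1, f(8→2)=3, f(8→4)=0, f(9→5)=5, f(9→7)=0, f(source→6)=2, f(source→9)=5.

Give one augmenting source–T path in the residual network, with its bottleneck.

Residual along source→6→5→3→2→T: source→6: 3, 6→5: 3, 5→3: 7, 3→2: 7, 2→T: 2.
Bottleneck = min = 2.

source→6→5→3→2→T, bottleneck 2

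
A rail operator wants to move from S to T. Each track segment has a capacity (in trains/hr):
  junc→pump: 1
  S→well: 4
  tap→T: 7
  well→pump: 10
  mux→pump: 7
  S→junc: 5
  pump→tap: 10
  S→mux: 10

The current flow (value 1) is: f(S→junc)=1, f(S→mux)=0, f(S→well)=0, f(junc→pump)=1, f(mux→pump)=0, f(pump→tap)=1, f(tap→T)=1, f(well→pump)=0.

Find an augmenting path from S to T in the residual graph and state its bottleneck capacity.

Residual along S→mux→pump→tap→T: S→mux: 10, mux→pump: 7, pump→tap: 9, tap→T: 6.
Bottleneck = min = 6.

S→mux→pump→tap→T, bottleneck 6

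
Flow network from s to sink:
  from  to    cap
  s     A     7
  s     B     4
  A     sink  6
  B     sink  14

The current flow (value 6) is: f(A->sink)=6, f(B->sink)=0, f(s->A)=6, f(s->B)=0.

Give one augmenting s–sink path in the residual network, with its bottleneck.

Residual along s->B->sink: s->B: 4, B->sink: 14.
Bottleneck = min = 4.

s->B->sink, bottleneck 4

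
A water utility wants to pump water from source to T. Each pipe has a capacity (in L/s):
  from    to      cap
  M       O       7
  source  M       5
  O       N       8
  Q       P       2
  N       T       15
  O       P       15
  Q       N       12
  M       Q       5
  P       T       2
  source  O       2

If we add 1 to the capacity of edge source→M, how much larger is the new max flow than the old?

Original max flow = 7.
After raising cap(source→M), augmenting paths through that edge carry 1 more unit.
New max flow = 8. Increase = 1.

1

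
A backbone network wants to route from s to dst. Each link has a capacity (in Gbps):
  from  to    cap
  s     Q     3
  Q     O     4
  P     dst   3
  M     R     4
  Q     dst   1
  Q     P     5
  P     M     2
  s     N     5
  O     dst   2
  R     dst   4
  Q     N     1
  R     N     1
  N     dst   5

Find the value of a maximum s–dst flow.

Augment s→Q→dst: bottleneck 1. Total 1.
Augment s→N→dst: bottleneck 5. Total 6.
Augment s→Q→P→dst: bottleneck 2. Total 8.
No augmenting path remains in the residual graph.

8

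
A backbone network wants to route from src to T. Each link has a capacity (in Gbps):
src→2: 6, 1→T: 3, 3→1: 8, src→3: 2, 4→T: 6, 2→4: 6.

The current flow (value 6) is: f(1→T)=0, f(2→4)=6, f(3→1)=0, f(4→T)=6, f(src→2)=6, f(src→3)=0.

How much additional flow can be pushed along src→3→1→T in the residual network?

Residual capacities along the path: src→3: 2, 3→1: 8, 1→T: 3.
Minimum is 2.

2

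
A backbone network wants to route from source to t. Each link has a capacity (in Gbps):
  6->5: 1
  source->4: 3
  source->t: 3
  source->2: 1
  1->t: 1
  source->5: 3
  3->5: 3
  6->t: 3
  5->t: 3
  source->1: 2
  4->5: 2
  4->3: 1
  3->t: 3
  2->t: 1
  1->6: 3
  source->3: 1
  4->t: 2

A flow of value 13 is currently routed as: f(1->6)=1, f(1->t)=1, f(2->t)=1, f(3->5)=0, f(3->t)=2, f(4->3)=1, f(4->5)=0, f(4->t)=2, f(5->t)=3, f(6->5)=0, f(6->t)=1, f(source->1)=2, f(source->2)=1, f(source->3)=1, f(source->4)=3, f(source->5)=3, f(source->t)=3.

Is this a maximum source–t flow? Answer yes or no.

Yes

Residual reachable from source: {source}; t is not reachable.
Saturated cut: source->2, source->4, source->1, source->3, source->5, source->t with total capacity 13 = current flow value. Flow is maximum.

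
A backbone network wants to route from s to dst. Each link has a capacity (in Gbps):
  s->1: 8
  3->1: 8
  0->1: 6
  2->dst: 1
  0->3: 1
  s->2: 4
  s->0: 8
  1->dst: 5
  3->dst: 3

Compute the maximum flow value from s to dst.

Augment s->1->dst: bottleneck 5. Total 5.
Augment s->2->dst: bottleneck 1. Total 6.
Augment s->0->3->dst: bottleneck 1. Total 7.
No augmenting path remains in the residual graph.

7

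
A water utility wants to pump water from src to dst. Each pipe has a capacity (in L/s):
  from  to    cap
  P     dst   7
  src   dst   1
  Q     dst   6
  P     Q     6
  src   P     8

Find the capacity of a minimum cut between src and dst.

Max flow = 9 (via 3 augmenting paths).
In the residual at optimum, the set reachable from src is {src}.
Cut edges: src→P (cap 8), src→dst (cap 1). Sum = 9.

9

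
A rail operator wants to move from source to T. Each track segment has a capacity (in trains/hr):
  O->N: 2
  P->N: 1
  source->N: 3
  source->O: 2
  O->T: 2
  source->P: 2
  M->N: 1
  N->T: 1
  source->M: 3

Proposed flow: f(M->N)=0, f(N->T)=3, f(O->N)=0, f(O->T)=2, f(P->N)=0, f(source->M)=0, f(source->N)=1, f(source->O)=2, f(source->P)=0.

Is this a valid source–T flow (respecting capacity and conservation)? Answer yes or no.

No

Capacity violated on N->T: flow 3 > capacity 1.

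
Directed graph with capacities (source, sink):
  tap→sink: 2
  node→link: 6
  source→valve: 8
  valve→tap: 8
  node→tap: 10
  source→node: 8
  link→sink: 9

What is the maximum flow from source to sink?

8

Augment source→valve→tap→sink: bottleneck 2. Total 2.
Augment source→node→link→sink: bottleneck 6. Total 8.
No augmenting path remains in the residual graph.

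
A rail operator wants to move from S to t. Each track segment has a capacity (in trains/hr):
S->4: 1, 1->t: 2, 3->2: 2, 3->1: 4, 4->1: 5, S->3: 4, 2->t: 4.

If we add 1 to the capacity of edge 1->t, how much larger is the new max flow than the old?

Original max flow = 4.
After raising cap(1->t), augmenting paths through that edge carry 1 more unit.
New max flow = 5. Increase = 1.

1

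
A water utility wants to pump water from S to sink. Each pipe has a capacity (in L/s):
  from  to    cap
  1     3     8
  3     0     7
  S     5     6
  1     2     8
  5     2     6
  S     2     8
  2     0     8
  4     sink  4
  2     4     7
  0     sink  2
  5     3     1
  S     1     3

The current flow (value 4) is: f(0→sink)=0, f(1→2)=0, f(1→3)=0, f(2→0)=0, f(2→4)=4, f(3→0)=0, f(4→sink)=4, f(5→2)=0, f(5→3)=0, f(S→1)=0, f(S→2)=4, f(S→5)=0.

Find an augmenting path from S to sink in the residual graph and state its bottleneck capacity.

S→2→0→sink, bottleneck 2

Residual along S→2→0→sink: S→2: 4, 2→0: 8, 0→sink: 2.
Bottleneck = min = 2.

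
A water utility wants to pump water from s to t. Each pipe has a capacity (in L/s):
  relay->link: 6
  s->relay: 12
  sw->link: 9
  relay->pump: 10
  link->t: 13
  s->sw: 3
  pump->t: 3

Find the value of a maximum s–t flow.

12

Augment s->sw->link->t: bottleneck 3. Total 3.
Augment s->relay->link->t: bottleneck 6. Total 9.
Augment s->relay->pump->t: bottleneck 3. Total 12.
No augmenting path remains in the residual graph.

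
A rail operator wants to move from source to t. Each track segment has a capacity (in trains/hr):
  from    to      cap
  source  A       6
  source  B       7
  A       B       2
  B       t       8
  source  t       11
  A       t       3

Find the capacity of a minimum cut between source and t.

22

Max flow = 22 (via 4 augmenting paths).
In the residual at optimum, the set reachable from source is {A, B, source}.
Cut edges: source->t (cap 11), A->t (cap 3), B->t (cap 8). Sum = 22.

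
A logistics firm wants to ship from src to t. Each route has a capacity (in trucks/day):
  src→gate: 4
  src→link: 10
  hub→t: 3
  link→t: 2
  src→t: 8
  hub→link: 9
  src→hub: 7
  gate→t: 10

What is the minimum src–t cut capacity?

Max flow = 17 (via 4 augmenting paths).
In the residual at optimum, the set reachable from src is {hub, link, src}.
Cut edges: src→gate (cap 4), src→t (cap 8), hub→t (cap 3), link→t (cap 2). Sum = 17.

17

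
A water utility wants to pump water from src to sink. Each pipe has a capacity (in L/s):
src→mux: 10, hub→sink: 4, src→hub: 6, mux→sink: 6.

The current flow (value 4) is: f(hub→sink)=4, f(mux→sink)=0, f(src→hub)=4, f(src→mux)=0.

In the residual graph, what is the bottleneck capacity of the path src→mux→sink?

6

Residual capacities along the path: src→mux: 10, mux→sink: 6.
Minimum is 6.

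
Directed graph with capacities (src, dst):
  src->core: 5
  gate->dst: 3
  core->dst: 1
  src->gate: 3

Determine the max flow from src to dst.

4

Augment src->core->dst: bottleneck 1. Total 1.
Augment src->gate->dst: bottleneck 3. Total 4.
No augmenting path remains in the residual graph.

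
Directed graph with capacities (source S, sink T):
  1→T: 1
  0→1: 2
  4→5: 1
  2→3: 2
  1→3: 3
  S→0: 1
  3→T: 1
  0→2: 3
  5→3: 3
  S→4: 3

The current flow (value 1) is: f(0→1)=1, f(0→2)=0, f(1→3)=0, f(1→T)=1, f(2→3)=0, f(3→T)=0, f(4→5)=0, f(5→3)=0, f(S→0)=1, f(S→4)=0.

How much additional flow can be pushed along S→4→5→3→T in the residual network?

Residual capacities along the path: S→4: 3, 4→5: 1, 5→3: 3, 3→T: 1.
Minimum is 1.

1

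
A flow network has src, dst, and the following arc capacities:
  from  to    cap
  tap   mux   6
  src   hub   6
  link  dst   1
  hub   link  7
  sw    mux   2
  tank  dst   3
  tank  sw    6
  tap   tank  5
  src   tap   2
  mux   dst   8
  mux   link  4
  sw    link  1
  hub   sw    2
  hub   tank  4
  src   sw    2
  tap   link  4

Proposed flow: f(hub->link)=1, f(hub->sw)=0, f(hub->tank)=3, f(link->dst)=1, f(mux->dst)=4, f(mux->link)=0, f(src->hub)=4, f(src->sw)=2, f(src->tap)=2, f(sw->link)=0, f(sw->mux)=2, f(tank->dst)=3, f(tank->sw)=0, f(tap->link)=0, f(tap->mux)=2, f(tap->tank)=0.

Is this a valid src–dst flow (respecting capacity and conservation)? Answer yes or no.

Yes

Every edge has 0 ≤ f(e) ≤ cap(e).
At each intermediate node, inflow equals outflow.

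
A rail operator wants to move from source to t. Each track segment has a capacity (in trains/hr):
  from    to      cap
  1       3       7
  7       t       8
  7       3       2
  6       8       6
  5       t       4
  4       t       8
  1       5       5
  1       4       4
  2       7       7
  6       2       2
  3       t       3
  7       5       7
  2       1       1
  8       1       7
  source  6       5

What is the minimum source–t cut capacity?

5

Max flow = 5 (via 2 augmenting paths).
In the residual at optimum, the set reachable from source is {source}.
Cut edges: source->6 (cap 5). Sum = 5.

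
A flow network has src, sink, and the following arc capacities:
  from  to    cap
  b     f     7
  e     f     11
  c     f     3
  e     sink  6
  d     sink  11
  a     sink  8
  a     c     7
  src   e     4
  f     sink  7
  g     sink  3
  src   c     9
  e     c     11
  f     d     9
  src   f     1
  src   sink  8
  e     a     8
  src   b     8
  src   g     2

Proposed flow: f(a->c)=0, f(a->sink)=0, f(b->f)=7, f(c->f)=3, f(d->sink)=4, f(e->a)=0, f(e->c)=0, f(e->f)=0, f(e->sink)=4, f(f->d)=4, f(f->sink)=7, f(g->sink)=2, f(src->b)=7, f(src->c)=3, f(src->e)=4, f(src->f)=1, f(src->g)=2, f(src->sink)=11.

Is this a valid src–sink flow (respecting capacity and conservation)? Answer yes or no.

No

Capacity violated on src->sink: flow 11 > capacity 8.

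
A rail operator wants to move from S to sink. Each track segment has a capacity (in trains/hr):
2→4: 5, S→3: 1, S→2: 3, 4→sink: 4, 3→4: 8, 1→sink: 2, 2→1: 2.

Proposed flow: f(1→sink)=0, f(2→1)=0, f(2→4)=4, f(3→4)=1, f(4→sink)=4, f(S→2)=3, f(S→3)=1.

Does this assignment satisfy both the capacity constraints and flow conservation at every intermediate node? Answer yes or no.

No

Conservation fails at 2: inflow 3 ≠ outflow 4.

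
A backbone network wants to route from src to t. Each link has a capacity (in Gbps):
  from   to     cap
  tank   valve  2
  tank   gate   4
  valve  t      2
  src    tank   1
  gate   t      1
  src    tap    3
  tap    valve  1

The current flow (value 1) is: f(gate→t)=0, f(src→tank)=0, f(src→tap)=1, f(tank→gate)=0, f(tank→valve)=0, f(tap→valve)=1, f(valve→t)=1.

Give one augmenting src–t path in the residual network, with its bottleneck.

src→tank→valve→t, bottleneck 1

Residual along src→tank→valve→t: src→tank: 1, tank→valve: 2, valve→t: 1.
Bottleneck = min = 1.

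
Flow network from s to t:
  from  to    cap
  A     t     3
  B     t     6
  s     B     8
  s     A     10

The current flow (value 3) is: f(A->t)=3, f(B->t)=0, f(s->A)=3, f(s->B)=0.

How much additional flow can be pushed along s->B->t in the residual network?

Residual capacities along the path: s->B: 8, B->t: 6.
Minimum is 6.

6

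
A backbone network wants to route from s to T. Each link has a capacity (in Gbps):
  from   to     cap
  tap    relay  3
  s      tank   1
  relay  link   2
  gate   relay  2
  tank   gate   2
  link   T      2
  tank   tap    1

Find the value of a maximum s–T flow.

1

Augment s→tank→tap→relay→link→T: bottleneck 1. Total 1.
No augmenting path remains in the residual graph.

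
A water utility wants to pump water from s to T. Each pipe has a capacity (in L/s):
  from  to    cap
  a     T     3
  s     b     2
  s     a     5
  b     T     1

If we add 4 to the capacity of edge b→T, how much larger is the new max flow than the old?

Original max flow = 4.
After raising cap(b→T), augmenting paths through that edge carry 1 more unit.
New max flow = 5. Increase = 1.

1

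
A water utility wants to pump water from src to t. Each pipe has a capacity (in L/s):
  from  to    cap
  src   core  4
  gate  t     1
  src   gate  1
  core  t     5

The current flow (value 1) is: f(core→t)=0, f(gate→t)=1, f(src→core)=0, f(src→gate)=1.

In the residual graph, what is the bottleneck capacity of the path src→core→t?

Residual capacities along the path: src→core: 4, core→t: 5.
Minimum is 4.

4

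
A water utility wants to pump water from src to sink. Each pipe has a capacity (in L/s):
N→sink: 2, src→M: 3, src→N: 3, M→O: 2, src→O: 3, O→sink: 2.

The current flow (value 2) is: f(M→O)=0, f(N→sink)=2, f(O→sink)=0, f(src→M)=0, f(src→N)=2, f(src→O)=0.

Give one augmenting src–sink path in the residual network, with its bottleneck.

src→O→sink, bottleneck 2

Residual along src→O→sink: src→O: 3, O→sink: 2.
Bottleneck = min = 2.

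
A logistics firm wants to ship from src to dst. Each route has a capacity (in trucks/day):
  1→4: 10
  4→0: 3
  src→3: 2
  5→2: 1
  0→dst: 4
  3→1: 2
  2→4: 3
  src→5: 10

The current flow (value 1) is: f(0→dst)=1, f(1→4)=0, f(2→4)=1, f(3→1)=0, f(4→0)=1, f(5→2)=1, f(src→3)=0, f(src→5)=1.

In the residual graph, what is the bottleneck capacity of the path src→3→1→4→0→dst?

Residual capacities along the path: src→3: 2, 3→1: 2, 1→4: 10, 4→0: 2, 0→dst: 3.
Minimum is 2.

2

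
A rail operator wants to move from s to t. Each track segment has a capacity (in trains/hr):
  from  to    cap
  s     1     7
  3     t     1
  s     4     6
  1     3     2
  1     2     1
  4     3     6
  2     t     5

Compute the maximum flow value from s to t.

Augment s→4→3→t: bottleneck 1. Total 1.
Augment s→1→2→t: bottleneck 1. Total 2.
No augmenting path remains in the residual graph.

2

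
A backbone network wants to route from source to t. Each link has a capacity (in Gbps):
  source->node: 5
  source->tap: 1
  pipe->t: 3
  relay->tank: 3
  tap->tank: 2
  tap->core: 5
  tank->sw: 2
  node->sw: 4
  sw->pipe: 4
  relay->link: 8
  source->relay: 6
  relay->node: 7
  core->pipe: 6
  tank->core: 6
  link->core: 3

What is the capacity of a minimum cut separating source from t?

Max flow = 3 (via 2 augmenting paths).
In the residual at optimum, the set reachable from source is {core, link, node, pipe, relay, source, sw, tank, tap}.
Cut edges: pipe->t (cap 3). Sum = 3.

3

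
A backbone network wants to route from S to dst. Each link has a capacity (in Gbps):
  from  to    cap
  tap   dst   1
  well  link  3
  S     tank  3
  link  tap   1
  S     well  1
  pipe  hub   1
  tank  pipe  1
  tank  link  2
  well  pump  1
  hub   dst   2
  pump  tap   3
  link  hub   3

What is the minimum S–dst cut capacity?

3

Max flow = 3 (via 2 augmenting paths).
In the residual at optimum, the set reachable from S is {S, hub, link, pipe, pump, tank, tap, well}.
Cut edges: tap→dst (cap 1), hub→dst (cap 2). Sum = 3.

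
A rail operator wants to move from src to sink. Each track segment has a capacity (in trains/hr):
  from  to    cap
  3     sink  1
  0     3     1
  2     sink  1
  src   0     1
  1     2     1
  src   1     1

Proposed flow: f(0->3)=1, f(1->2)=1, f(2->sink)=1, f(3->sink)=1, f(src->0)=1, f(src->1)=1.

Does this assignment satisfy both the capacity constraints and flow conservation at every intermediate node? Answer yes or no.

Yes

Every edge has 0 ≤ f(e) ≤ cap(e).
At each intermediate node, inflow equals outflow.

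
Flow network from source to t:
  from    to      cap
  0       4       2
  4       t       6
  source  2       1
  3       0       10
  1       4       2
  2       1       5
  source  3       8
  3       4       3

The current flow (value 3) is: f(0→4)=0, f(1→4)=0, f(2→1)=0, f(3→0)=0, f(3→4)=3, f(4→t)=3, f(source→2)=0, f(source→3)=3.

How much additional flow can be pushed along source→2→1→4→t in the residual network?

1

Residual capacities along the path: source→2: 1, 2→1: 5, 1→4: 2, 4→t: 3.
Minimum is 1.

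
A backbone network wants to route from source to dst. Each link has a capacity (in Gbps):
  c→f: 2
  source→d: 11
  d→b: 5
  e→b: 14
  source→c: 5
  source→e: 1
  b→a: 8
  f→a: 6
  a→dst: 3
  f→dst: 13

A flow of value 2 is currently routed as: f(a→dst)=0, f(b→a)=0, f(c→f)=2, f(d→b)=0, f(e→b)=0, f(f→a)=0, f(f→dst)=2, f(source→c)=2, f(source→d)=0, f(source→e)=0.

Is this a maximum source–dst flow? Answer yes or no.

No

Residual path source→d→b→a→dst has bottleneck 3 > 0.
Pushing 3 along it raises the flow to 5, so the given flow is not maximum.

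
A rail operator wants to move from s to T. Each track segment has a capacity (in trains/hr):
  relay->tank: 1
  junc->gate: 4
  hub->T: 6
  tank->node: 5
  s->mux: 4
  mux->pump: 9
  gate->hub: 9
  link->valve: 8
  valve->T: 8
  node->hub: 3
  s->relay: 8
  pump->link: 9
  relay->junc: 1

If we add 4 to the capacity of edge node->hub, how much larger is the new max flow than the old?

Original max flow = 6.
Edge node->hub does not cross the min cut (source side {relay, s}), so extra capacity there cannot help.
New max flow = 6. Increase = 0.

0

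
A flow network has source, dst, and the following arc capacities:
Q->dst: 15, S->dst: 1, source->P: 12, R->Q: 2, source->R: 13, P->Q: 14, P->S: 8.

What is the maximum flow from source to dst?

Augment source->R->Q->dst: bottleneck 2. Total 2.
Augment source->P->S->dst: bottleneck 1. Total 3.
Augment source->P->Q->dst: bottleneck 11. Total 14.
No augmenting path remains in the residual graph.

14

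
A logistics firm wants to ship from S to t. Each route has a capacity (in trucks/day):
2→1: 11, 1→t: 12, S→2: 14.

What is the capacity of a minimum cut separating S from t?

11

Max flow = 11 (via 1 augmenting path).
In the residual at optimum, the set reachable from S is {2, S}.
Cut edges: 2→1 (cap 11). Sum = 11.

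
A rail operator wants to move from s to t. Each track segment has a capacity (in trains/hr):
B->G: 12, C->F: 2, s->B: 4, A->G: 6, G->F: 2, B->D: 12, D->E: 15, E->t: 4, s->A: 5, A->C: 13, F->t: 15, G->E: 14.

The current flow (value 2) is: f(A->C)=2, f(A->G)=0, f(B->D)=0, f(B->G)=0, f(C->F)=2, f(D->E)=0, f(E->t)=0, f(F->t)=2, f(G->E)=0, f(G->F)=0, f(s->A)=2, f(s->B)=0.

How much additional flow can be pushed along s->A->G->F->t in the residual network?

2

Residual capacities along the path: s->A: 3, A->G: 6, G->F: 2, F->t: 13.
Minimum is 2.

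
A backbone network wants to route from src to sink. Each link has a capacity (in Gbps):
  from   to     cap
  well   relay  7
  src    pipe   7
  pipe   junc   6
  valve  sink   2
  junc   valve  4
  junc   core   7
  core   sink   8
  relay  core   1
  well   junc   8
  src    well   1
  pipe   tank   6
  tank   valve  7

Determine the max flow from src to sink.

8

Augment src→pipe→tank→valve→sink: bottleneck 2. Total 2.
Augment src→pipe→junc→core→sink: bottleneck 5. Total 7.
Augment src→well→junc→core→sink: bottleneck 1. Total 8.
No augmenting path remains in the residual graph.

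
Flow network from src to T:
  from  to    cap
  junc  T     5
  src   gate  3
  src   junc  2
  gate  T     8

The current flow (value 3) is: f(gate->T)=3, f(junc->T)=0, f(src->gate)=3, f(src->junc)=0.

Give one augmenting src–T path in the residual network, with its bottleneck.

src->junc->T, bottleneck 2

Residual along src->junc->T: src->junc: 2, junc->T: 5.
Bottleneck = min = 2.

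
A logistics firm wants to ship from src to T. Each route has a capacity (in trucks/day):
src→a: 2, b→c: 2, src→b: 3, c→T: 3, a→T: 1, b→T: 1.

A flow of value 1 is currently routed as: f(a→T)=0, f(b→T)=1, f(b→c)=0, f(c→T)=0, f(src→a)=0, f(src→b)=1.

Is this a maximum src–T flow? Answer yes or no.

Residual path src→a→T has bottleneck 1 > 0.
Pushing 1 along it raises the flow to 2, so the given flow is not maximum.

No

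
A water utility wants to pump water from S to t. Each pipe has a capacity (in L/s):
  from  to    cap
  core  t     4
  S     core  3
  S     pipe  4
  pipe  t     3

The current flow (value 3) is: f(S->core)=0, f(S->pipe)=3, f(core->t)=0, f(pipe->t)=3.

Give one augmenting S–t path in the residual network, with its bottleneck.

S->core->t, bottleneck 3

Residual along S->core->t: S->core: 3, core->t: 4.
Bottleneck = min = 3.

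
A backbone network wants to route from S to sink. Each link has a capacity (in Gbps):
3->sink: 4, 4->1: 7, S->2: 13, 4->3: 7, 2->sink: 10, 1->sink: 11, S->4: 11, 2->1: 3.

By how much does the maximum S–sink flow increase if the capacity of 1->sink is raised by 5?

0

Original max flow = 24.
Edge 1->sink does not cross the min cut (source side {S}), so extra capacity there cannot help.
New max flow = 24. Increase = 0.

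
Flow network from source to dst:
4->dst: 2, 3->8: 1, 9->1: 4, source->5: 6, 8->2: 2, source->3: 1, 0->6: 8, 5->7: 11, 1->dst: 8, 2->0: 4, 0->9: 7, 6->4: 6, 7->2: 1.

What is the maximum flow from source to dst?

2

Augment source->3->8->2->0->6->4->dst: bottleneck 1. Total 1.
Augment source->5->7->2->0->6->4->dst: bottleneck 1. Total 2.
No augmenting path remains in the residual graph.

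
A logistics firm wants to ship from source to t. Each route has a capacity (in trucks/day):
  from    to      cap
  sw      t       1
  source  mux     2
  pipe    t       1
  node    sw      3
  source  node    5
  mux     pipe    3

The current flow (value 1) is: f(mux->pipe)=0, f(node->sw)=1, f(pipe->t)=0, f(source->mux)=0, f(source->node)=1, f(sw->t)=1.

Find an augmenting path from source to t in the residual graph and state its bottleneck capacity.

Residual along source->mux->pipe->t: source->mux: 2, mux->pipe: 3, pipe->t: 1.
Bottleneck = min = 1.

source->mux->pipe->t, bottleneck 1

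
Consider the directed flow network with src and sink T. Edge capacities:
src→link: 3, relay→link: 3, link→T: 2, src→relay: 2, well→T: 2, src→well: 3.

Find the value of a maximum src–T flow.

Augment src→well→T: bottleneck 2. Total 2.
Augment src→link→T: bottleneck 2. Total 4.
No augmenting path remains in the residual graph.

4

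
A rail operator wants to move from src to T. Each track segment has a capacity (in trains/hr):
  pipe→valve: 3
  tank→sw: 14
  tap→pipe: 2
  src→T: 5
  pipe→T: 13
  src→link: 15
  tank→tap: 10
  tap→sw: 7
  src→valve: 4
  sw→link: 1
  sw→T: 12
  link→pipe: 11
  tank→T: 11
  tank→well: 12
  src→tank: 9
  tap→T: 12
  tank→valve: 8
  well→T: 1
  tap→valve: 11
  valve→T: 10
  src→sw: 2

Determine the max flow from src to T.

Augment src→T: bottleneck 5. Total 5.
Augment src→tank→T: bottleneck 9. Total 14.
Augment src→sw→T: bottleneck 2. Total 16.
Augment src→valve→T: bottleneck 4. Total 20.
Augment src→link→pipe→T: bottleneck 11. Total 31.
No augmenting path remains in the residual graph.

31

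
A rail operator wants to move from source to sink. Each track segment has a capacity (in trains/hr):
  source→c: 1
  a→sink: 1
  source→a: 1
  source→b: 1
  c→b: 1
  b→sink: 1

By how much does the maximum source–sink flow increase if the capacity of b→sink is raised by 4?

Original max flow = 2.
After raising cap(b→sink), augmenting paths through that edge carry 1 more unit.
New max flow = 3. Increase = 1.

1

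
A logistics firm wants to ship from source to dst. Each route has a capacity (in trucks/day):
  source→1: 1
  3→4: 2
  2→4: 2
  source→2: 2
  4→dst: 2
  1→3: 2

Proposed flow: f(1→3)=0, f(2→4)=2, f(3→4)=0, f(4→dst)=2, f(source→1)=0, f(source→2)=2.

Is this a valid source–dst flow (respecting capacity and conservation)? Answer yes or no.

Yes

Every edge has 0 ≤ f(e) ≤ cap(e).
At each intermediate node, inflow equals outflow.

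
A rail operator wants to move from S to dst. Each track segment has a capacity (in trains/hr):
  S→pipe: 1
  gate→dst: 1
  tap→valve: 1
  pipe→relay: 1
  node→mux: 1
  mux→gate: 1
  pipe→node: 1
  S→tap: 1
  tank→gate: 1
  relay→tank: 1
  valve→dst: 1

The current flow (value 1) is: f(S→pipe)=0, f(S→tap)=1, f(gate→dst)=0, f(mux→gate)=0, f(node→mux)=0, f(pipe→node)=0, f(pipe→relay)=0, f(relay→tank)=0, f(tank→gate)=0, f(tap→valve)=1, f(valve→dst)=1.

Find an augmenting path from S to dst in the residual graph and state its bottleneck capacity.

S→pipe→relay→tank→gate→dst, bottleneck 1

Residual along S→pipe→relay→tank→gate→dst: S→pipe: 1, pipe→relay: 1, relay→tank: 1, tank→gate: 1, gate→dst: 1.
Bottleneck = min = 1.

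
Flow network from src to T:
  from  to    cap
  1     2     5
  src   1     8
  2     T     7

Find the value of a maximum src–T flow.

5

Augment src->1->2->T: bottleneck 5. Total 5.
No augmenting path remains in the residual graph.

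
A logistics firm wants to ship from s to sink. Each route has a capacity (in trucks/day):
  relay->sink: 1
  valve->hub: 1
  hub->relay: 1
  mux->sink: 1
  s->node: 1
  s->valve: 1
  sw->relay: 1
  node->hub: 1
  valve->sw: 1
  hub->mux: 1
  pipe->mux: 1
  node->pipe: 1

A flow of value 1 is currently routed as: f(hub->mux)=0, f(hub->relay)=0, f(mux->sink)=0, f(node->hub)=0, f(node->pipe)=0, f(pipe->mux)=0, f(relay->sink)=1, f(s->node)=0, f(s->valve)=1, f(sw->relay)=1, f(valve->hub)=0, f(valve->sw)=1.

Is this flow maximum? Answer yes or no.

Residual path s->node->hub->mux->sink has bottleneck 1 > 0.
Pushing 1 along it raises the flow to 2, so the given flow is not maximum.

No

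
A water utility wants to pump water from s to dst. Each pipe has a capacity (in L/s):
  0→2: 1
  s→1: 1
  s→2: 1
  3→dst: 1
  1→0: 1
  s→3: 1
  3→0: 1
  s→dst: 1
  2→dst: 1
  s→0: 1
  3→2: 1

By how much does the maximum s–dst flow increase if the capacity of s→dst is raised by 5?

Original max flow = 3.
After raising cap(s→dst), augmenting paths through that edge carry 5 more units.
New max flow = 8. Increase = 5.

5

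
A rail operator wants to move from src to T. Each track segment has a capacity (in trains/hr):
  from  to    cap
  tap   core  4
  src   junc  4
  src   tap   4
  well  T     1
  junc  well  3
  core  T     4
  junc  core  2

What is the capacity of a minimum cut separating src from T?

5

Max flow = 5 (via 2 augmenting paths).
In the residual at optimum, the set reachable from src is {core, junc, src, tap, well}.
Cut edges: well→T (cap 1), core→T (cap 4). Sum = 5.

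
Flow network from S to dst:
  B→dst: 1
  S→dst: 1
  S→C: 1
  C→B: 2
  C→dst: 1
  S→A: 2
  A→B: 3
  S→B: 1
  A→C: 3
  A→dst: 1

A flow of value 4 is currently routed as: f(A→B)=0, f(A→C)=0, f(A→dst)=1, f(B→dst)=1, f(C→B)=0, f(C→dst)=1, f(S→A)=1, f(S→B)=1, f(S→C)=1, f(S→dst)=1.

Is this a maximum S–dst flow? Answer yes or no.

Residual reachable from S: {A, B, C, S}; dst is not reachable.
Saturated cut: S→dst, A→dst, C→dst, B→dst with total capacity 4 = current flow value. Flow is maximum.

Yes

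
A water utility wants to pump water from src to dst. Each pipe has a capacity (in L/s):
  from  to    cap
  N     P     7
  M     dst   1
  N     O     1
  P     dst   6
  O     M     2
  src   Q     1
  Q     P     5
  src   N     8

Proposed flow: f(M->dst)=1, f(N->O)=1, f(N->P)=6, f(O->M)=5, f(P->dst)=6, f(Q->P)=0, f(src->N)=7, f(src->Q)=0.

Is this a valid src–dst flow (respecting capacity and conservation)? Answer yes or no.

Capacity violated on O->M: flow 5 > capacity 2.

No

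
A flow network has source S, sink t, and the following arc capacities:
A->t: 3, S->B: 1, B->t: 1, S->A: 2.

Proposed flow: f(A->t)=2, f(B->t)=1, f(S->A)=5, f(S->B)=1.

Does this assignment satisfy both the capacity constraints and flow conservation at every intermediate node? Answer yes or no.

Capacity violated on S->A: flow 5 > capacity 2.

No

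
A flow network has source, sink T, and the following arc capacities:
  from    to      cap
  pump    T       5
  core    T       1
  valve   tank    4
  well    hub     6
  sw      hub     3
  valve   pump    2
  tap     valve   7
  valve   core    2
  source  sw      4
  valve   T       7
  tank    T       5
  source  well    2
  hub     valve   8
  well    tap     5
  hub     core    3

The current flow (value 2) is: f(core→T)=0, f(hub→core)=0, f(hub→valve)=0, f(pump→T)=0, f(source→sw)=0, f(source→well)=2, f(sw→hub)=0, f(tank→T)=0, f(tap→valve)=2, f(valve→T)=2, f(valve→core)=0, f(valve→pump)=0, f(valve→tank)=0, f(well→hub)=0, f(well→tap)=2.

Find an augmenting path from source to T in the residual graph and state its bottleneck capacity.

Residual along source→sw→hub→valve→T: source→sw: 4, sw→hub: 3, hub→valve: 8, valve→T: 5.
Bottleneck = min = 3.

source→sw→hub→valve→T, bottleneck 3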